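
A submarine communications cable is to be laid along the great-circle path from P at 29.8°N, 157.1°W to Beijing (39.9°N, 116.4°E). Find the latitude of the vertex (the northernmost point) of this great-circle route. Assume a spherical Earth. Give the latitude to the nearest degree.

≈ 45°N

The great circle lies in the plane with unit normal n̂ = (p₁ × p₂)/|p₁ × p₂|.
Here n̂_z ≈ -0.712; the vertex latitude is φ_max = arccos|n̂_z| ≈ 44.6°.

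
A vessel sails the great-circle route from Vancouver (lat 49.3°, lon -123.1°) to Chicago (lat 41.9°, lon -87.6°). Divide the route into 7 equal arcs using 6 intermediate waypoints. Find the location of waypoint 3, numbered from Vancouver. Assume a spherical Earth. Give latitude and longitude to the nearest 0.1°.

≈ lat 47.5°, lon -106.7°

Write both endpoints as unit vectors p₁, p₂ with components (cos φ cos λ, cos φ sin λ, sin φ).
The central angle between the endpoints is δ = arccos(p₁·p₂) ≈ 0.448 rad (25.7°).
Interpolate at f = 3/7 with slerp weights a = sin((1−f)δ)/sin δ ≈ 0.585, b = sin(fδ)/sin δ ≈ 0.441.
p = a·p₁ + b·p₂ ≈ (-0.194, -0.647, 0.737); φ = arcsin(p_z) ≈ 47.51°, λ = atan2(p_y, p_x) ≈ -106.73°.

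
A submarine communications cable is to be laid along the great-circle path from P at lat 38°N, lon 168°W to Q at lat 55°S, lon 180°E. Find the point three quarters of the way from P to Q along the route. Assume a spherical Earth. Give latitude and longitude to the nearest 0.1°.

≈ lat 31.8°S, lon 175.6°W

Write both endpoints as unit vectors p₁, p₂ with components (cos φ cos λ, cos φ sin λ, sin φ).
The central angle between the endpoints is δ = arccos(p₁·p₂) ≈ 1.633 rad (93.6°).
Interpolate at f = 3/4 with slerp weights a = sin((1−f)δ)/sin δ ≈ 0.398, b = sin(fδ)/sin δ ≈ 0.943.
p = a·p₁ + b·p₂ ≈ (-0.847, -0.065, -0.527); φ = arcsin(p_z) ≈ -31.82°, λ = atan2(p_y, p_x) ≈ -175.60°.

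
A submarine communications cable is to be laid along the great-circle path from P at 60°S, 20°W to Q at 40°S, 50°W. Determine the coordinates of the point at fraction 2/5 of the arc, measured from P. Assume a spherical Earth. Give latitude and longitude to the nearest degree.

≈ 53°S, 35°W

The haversine formula gives a central angle δ ≈ 0.477 rad (27.3°) between the endpoints.
Interpolate at f = 2/5 with slerp weights a = sin((1−f)δ)/sin δ ≈ 0.615, b = sin(fδ)/sin δ ≈ 0.413.
p = a·p₁ + b·p₂ ≈ (0.492, -0.348, -0.798); φ = arcsin(p_z) ≈ -52.94°, λ = atan2(p_y, p_x) ≈ -35.22°.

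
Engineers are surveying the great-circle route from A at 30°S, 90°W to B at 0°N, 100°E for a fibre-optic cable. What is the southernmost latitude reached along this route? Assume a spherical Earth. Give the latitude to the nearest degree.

≈ 73°S

The great circle lies in the plane with unit normal n̂ = (p₁ × p₂)/|p₁ × p₂|.
Here n̂_z ≈ -0.288; the vertex latitude is φ_max = arccos|n̂_z| ≈ 73.3°.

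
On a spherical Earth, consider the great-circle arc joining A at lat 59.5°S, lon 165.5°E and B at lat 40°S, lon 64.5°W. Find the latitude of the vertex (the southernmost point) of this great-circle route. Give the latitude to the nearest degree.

≈ 72°S

The great circle lies in the plane with unit normal n̂ = (p₁ × p₂)/|p₁ × p₂|.
Here n̂_z ≈ +0.313; the vertex latitude is φ_max = arccos|n̂_z| ≈ 71.8°.
Check via Clairaut: cos φ_max = |cos φ₁| · sin C = cos(59.5°)·sin(142.0°) ≈ 0.313, again giving ≈ 71.8°.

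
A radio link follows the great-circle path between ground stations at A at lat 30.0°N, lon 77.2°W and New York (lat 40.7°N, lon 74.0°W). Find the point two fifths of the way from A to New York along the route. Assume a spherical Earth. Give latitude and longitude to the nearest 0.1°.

≈ lat 34.3°N, lon 76.0°W

Convert each endpoint to a unit vector on the sphere (x = cos φ cos λ, y = cos φ sin λ, z = sin φ).
The central angle between the endpoints is δ = arccos(p₁·p₂) ≈ 0.192 rad (11.0°).
Interpolate at f = 2/5 with slerp weights a = sin((1−f)δ)/sin δ ≈ 0.602, b = sin(fδ)/sin δ ≈ 0.402.
p = a·p₁ + b·p₂ ≈ (0.200, -0.802, 0.563); φ = arcsin(p_z) ≈ 34.29°, λ = atan2(p_y, p_x) ≈ -76.02°.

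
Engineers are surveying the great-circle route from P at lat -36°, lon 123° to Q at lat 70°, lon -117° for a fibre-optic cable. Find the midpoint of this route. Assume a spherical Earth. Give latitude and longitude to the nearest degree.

≈ lat 27°, lon 148°

From cos δ = sin φ₁ sin φ₂ + cos φ₁ cos φ₂ cos Δλ, the central angle is δ ≈ 2.333 rad (133.7°).
Interpolate at f = 1/2 with slerp weights a = sin((1−f)δ)/sin δ ≈ 1.271, b = sin(fδ)/sin δ ≈ 1.271.
p = a·p₁ + b·p₂ ≈ (-0.758, 0.475, 0.447); φ = arcsin(p_z) ≈ 26.58°, λ = atan2(p_y, p_x) ≈ 147.90°.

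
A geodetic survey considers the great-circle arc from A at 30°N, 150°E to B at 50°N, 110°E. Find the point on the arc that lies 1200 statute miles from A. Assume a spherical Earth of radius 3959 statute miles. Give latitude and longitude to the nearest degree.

≈ 41°N, 134°E

Write both endpoints as unit vectors p₁, p₂ with components (cos φ cos λ, cos φ sin λ, sin φ).
The central angle between the endpoints is δ = arccos(p₁·p₂) ≈ 0.628 rad (36.0°). The total great-circle distance is δ·R ≈ 0.628 × 3959 ≈ 2485 mi, so the target fraction is f = 1200/2485 ≈ 0.483.
Interpolate at f ≈ 0.483 with slerp weights a = sin((1−f)δ)/sin δ ≈ 0.543, b = sin(fδ)/sin δ ≈ 0.508.
p = a·p₁ + b·p₂ ≈ (-0.519, 0.542, 0.661); φ = arcsin(p_z) ≈ 41.37°, λ = atan2(p_y, p_x) ≈ 133.75°.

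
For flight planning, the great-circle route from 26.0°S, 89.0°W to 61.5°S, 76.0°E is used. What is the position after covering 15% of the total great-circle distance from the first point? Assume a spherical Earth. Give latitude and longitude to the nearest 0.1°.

The haversine formula gives a central angle δ ≈ 1.600 rad (91.7°) between the endpoints.
Interpolate at f = 0.15 with slerp weights a = sin((1−f)δ)/sin δ ≈ 0.978, b = sin(fδ)/sin δ ≈ 0.238.
p = a·p₁ + b·p₂ ≈ (0.043, -0.769, -0.638); φ = arcsin(p_z) ≈ -39.63°, λ = atan2(p_y, p_x) ≈ -86.82°.

≈ 39.6°S, 86.8°W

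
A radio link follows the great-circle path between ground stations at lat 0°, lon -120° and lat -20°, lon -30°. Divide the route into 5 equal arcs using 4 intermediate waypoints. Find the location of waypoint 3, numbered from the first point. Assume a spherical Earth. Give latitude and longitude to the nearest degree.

Convert each endpoint to a unit vector on the sphere (x = cos φ cos λ, y = cos φ sin λ, z = sin φ).
The central angle between the endpoints is δ = arccos(p₁·p₂) ≈ 1.571 rad (90.0°).
Interpolate at f = 3/5 with slerp weights a = sin((1−f)δ)/sin δ ≈ 0.588, b = sin(fδ)/sin δ ≈ 0.809.
p = a·p₁ + b·p₂ ≈ (0.364, -0.889, -0.277); φ = arcsin(p_z) ≈ -16.06°, λ = atan2(p_y, p_x) ≈ -67.71°.

≈ lat -16°, lon -68°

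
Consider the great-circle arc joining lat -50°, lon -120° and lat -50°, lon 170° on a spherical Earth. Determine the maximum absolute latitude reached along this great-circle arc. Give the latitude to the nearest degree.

The great circle lies in the plane with unit normal n̂ = (p₁ × p₂)/|p₁ × p₂|.
Here n̂_z ≈ -0.566; the vertex latitude is φ_max = arccos|n̂_z| ≈ 55.5°.

≈ -55°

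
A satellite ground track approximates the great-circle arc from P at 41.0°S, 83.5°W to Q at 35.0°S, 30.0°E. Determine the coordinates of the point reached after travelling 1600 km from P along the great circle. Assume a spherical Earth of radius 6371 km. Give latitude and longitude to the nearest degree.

≈ 49°S, 67°W

The haversine formula gives a central angle δ ≈ 1.441 rad (82.5°) between the endpoints. The total great-circle distance is δ·R ≈ 1.441 × 6371 ≈ 9178 km, so the target fraction is f = 1600/9178 ≈ 0.174.
Interpolate at f ≈ 0.174 with slerp weights a = sin((1−f)δ)/sin δ ≈ 0.936, b = sin(fδ)/sin δ ≈ 0.251.
p = a·p₁ + b·p₂ ≈ (0.258, -0.599, -0.758); φ = arcsin(p_z) ≈ -49.28°, λ = atan2(p_y, p_x) ≈ -66.73°.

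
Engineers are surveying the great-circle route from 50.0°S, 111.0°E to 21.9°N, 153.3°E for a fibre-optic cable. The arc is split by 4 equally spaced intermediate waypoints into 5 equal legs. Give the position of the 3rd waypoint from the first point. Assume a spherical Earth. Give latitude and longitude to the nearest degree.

≈ 8°S, 140°E

From cos δ = sin φ₁ sin φ₂ + cos φ₁ cos φ₂ cos Δλ, the central angle is δ ≈ 1.415 rad (81.1°).
Interpolate at f = 3/5 with slerp weights a = sin((1−f)δ)/sin δ ≈ 0.543, b = sin(fδ)/sin δ ≈ 0.760.
p = a·p₁ + b·p₂ ≈ (-0.755, 0.642, -0.132); φ = arcsin(p_z) ≈ -7.61°, λ = atan2(p_y, p_x) ≈ 139.60°.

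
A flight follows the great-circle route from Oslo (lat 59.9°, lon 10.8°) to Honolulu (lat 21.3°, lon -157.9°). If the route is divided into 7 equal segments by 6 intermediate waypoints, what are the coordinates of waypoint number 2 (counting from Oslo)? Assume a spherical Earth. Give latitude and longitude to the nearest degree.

Write both endpoints as unit vectors p₁, p₂ with components (cos φ cos λ, cos φ sin λ, sin φ).
The central angle between the endpoints is δ = arccos(p₁·p₂) ≈ 1.715 rad (98.3°).
Interpolate at f = 2/7 with slerp weights a = sin((1−f)δ)/sin δ ≈ 0.951, b = sin(fδ)/sin δ ≈ 0.476.
p = a·p₁ + b·p₂ ≈ (0.058, -0.077, 0.995); φ = arcsin(p_z) ≈ 84.46°, λ = atan2(p_y, p_x) ≈ -53.25°.

≈ lat 84°, lon -53°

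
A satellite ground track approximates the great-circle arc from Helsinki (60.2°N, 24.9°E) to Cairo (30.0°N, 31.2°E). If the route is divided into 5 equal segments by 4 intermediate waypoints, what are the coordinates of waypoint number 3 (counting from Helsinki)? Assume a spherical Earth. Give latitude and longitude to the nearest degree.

≈ (42°N, 29°E)

From cos δ = sin φ₁ sin φ₂ + cos φ₁ cos φ₂ cos Δλ, the central angle is δ ≈ 0.532 rad (30.5°).
Interpolate at f = 3/5 with slerp weights a = sin((1−f)δ)/sin δ ≈ 0.416, b = sin(fδ)/sin δ ≈ 0.619.
p = a·p₁ + b·p₂ ≈ (0.646, 0.365, 0.671); φ = arcsin(p_z) ≈ 42.12°, λ = atan2(p_y, p_x) ≈ 29.45°.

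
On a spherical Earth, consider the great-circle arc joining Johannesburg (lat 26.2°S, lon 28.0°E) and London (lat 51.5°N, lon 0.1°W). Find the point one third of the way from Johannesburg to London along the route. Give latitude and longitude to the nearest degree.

Write both endpoints as unit vectors p₁, p₂ with components (cos φ cos λ, cos φ sin λ, sin φ).
The central angle between the endpoints is δ = arccos(p₁·p₂) ≈ 1.423 rad (81.5°).
Interpolate at f = 1/3 with slerp weights a = sin((1−f)δ)/sin δ ≈ 0.822, b = sin(fδ)/sin δ ≈ 0.462.
p = a·p₁ + b·p₂ ≈ (0.938, 0.346, -0.001); φ = arcsin(p_z) ≈ -0.08°, λ = atan2(p_y, p_x) ≈ 20.22°.

≈ lat 0°N, lon 20°E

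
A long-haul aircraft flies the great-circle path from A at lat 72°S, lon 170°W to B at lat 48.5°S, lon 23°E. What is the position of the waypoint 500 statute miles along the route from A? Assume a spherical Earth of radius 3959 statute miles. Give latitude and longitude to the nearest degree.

≈ lat 79°S, lon 177°W

The haversine formula gives a central angle δ ≈ 1.032 rad (59.2°) between the endpoints. The total great-circle distance is δ·R ≈ 1.032 × 3959 ≈ 4087 mi, so the target fraction is f = 500/4087 ≈ 0.122.
Interpolate at f ≈ 0.122 with slerp weights a = sin((1−f)δ)/sin δ ≈ 0.917, b = sin(fδ)/sin δ ≈ 0.147.
p = a·p₁ + b·p₂ ≈ (-0.190, -0.011, -0.982); φ = arcsin(p_z) ≈ -79.06°, λ = atan2(p_y, p_x) ≈ -176.61°.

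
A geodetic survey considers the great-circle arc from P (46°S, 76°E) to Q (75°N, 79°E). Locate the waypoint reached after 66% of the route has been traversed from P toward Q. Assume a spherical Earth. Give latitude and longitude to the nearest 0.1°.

≈ (33.9°N, 77.1°E)

From cos δ = sin φ₁ sin φ₂ + cos φ₁ cos φ₂ cos Δλ, the central angle is δ ≈ 2.112 rad (121.0°).
Interpolate at f = 0.66 with slerp weights a = sin((1−f)δ)/sin δ ≈ 0.768, b = sin(fδ)/sin δ ≈ 1.149.
p = a·p₁ + b·p₂ ≈ (0.186, 0.809, 0.557); φ = arcsin(p_z) ≈ 33.86°, λ = atan2(p_y, p_x) ≈ 77.07°.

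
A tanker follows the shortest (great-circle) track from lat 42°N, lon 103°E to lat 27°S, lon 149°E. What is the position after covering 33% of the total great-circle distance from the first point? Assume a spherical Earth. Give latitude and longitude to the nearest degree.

Write both endpoints as unit vectors p₁, p₂ with components (cos φ cos λ, cos φ sin λ, sin φ).
The central angle between the endpoints is δ = arccos(p₁·p₂) ≈ 1.414 rad (81.0°).
Interpolate at f = 0.33 with slerp weights a = sin((1−f)δ)/sin δ ≈ 0.822, b = sin(fδ)/sin δ ≈ 0.455.
p = a·p₁ + b·p₂ ≈ (-0.485, 0.804, 0.343); φ = arcsin(p_z) ≈ 20.07°, λ = atan2(p_y, p_x) ≈ 121.11°.

≈ lat 20°N, lon 121°E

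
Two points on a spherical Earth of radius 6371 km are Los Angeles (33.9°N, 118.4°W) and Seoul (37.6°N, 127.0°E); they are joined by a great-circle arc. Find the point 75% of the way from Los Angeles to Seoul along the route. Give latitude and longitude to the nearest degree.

Write both endpoints as unit vectors p₁, p₂ with components (cos φ cos λ, cos φ sin λ, sin φ).
The central angle between the endpoints is δ = arccos(p₁·p₂) ≈ 1.504 rad (86.2°).
Interpolate at f = 0.75 with slerp weights a = sin((1−f)δ)/sin δ ≈ 0.368, b = sin(fδ)/sin δ ≈ 0.906.
p = a·p₁ + b·p₂ ≈ (-0.577, 0.304, 0.758); φ = arcsin(p_z) ≈ 49.27°, λ = atan2(p_y, p_x) ≈ 152.20°.

≈ (49°N, 152°E)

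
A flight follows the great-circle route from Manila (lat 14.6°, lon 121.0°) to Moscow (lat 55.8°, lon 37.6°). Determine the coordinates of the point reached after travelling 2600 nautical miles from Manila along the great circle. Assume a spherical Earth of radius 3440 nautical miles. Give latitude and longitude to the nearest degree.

Convert each endpoint to a unit vector on the sphere (x = cos φ cos λ, y = cos φ sin λ, z = sin φ).
The central angle between the endpoints is δ = arccos(p₁·p₂) ≈ 1.296 rad (74.3°). The total great-circle distance is δ·R ≈ 1.296 × 3440 ≈ 4459 nmi, so the target fraction is f = 2600/4459 ≈ 0.583.
Interpolate at f ≈ 0.583 with slerp weights a = sin((1−f)δ)/sin δ ≈ 0.535, b = sin(fδ)/sin δ ≈ 0.713.
p = a·p₁ + b·p₂ ≈ (0.051, 0.688, 0.724); φ = arcsin(p_z) ≈ 46.39°, λ = atan2(p_y, p_x) ≈ 85.77°.

≈ lat 46°, lon 86°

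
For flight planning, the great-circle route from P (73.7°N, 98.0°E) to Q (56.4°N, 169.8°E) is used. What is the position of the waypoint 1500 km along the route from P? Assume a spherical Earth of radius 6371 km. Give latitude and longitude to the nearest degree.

From cos δ = sin φ₁ sin φ₂ + cos φ₁ cos φ₂ cos Δλ, the central angle is δ ≈ 0.559 rad (32.0°). The total great-circle distance is δ·R ≈ 0.559 × 6371 ≈ 3559 km, so the target fraction is f = 1500/3559 ≈ 0.421.
Interpolate at f ≈ 0.421 with slerp weights a = sin((1−f)δ)/sin δ ≈ 0.599, b = sin(fδ)/sin δ ≈ 0.440.
p = a·p₁ + b·p₂ ≈ (-0.263, 0.210, 0.942); φ = arcsin(p_z) ≈ 70.34°, λ = atan2(p_y, p_x) ≈ 141.45°.

≈ (70°N, 141°E)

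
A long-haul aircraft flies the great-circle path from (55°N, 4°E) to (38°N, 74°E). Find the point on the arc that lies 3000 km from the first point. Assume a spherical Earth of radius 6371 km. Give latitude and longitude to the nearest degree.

Write both endpoints as unit vectors p₁, p₂ with components (cos φ cos λ, cos φ sin λ, sin φ).
The central angle between the endpoints is δ = arccos(p₁·p₂) ≈ 0.851 rad (48.8°). The total great-circle distance is δ·R ≈ 0.851 × 6371 ≈ 5424 km, so the target fraction is f = 3000/5424 ≈ 0.553.
Interpolate at f ≈ 0.553 with slerp weights a = sin((1−f)δ)/sin δ ≈ 0.494, b = sin(fδ)/sin δ ≈ 0.603.
p = a·p₁ + b·p₂ ≈ (0.414, 0.477, 0.776); φ = arcsin(p_z) ≈ 50.88°, λ = atan2(p_y, p_x) ≈ 49.05°.

≈ (51°N, 49°E)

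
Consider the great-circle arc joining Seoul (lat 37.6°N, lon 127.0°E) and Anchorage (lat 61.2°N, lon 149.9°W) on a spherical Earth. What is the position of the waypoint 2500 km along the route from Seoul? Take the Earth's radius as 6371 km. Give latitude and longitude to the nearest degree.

≈ lat 54°N, lon 149°E

The haversine formula gives a central angle δ ≈ 0.951 rad (54.5°) between the endpoints. The total great-circle distance is δ·R ≈ 0.951 × 6371 ≈ 6061 km, so the target fraction is f = 2500/6061 ≈ 0.412.
Interpolate at f ≈ 0.412 with slerp weights a = sin((1−f)δ)/sin δ ≈ 0.651, b = sin(fδ)/sin δ ≈ 0.470.
p = a·p₁ + b·p₂ ≈ (-0.506, 0.299, 0.809); φ = arcsin(p_z) ≈ 54.00°, λ = atan2(p_y, p_x) ≈ 149.46°.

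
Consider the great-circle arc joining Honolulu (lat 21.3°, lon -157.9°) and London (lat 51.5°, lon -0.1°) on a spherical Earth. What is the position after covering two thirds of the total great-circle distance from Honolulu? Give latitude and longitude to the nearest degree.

Convert each endpoint to a unit vector on the sphere (x = cos φ cos λ, y = cos φ sin λ, z = sin φ).
The central angle between the endpoints is δ = arccos(p₁·p₂) ≈ 1.826 rad (104.6°).
Interpolate at f = 2/3 with slerp weights a = sin((1−f)δ)/sin δ ≈ 0.591, b = sin(fδ)/sin δ ≈ 0.970.
p = a·p₁ + b·p₂ ≈ (0.093, -0.208, 0.974); φ = arcsin(p_z) ≈ 76.81°, λ = atan2(p_y, p_x) ≈ -65.83°.

≈ lat 77°, lon -66°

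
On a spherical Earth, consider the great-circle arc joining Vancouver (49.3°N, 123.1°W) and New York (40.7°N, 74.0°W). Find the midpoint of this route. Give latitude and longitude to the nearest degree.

Write both endpoints as unit vectors p₁, p₂ with components (cos φ cos λ, cos φ sin λ, sin φ).
The central angle between the endpoints is δ = arccos(p₁·p₂) ≈ 0.613 rad (35.1°).
Interpolate at f = 1/2 with slerp weights a = sin((1−f)δ)/sin δ ≈ 0.524, b = sin(fδ)/sin δ ≈ 0.524.
p = a·p₁ + b·p₂ ≈ (-0.077, -0.669, 0.740); φ = arcsin(p_z) ≈ 47.69°, λ = atan2(p_y, p_x) ≈ -96.58°.

≈ 48°N, 97°W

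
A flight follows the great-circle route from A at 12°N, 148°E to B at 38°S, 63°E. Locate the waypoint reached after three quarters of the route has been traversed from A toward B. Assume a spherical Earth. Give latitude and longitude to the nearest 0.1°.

Convert each endpoint to a unit vector on the sphere (x = cos φ cos λ, y = cos φ sin λ, z = sin φ).
The central angle between the endpoints is δ = arccos(p₁·p₂) ≈ 1.632 rad (93.5°).
Interpolate at f = 3/4 with slerp weights a = sin((1−f)δ)/sin δ ≈ 0.397, b = sin(fδ)/sin δ ≈ 0.942.
p = a·p₁ + b·p₂ ≈ (0.007, 0.867, -0.497); φ = arcsin(p_z) ≈ -29.83°, λ = atan2(p_y, p_x) ≈ 89.51°.

≈ 29.8°S, 89.5°E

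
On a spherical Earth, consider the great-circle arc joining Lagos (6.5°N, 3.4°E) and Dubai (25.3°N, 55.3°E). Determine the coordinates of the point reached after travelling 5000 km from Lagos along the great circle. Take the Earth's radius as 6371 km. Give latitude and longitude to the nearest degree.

Convert each endpoint to a unit vector on the sphere (x = cos φ cos λ, y = cos φ sin λ, z = sin φ).
The central angle between the endpoints is δ = arccos(p₁·p₂) ≈ 0.924 rad (52.9°). The total great-circle distance is δ·R ≈ 0.924 × 6371 ≈ 5887 km, so the target fraction is f = 5000/5887 ≈ 0.849.
Interpolate at f ≈ 0.849 with slerp weights a = sin((1−f)δ)/sin δ ≈ 0.174, b = sin(fδ)/sin δ ≈ 0.886.
p = a·p₁ + b·p₂ ≈ (0.628, 0.668, 0.398); φ = arcsin(p_z) ≈ 23.46°, λ = atan2(p_y, p_x) ≈ 46.78°.

≈ (23°N, 47°E)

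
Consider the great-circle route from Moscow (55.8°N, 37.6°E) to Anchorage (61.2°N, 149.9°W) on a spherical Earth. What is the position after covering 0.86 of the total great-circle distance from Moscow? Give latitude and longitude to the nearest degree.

≈ 70°N, 152°W

From cos δ = sin φ₁ sin φ₂ + cos φ₁ cos φ₂ cos Δλ, the central angle is δ ≈ 1.097 rad (62.9°).
Interpolate at f = 0.86 with slerp weights a = sin((1−f)δ)/sin δ ≈ 0.172, b = sin(fδ)/sin δ ≈ 0.910.
p = a·p₁ + b·p₂ ≈ (-0.303, -0.161, 0.939); φ = arcsin(p_z) ≈ 69.96°, λ = atan2(p_y, p_x) ≈ -152.01°.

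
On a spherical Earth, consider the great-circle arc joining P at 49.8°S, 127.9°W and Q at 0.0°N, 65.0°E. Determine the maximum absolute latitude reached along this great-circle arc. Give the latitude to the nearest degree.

≈ 79°S

The great circle lies in the plane with unit normal n̂ = (p₁ × p₂)/|p₁ × p₂|.
Here n̂_z ≈ -0.185; the vertex latitude is φ_max = arccos|n̂_z| ≈ 79.3°.
Check via Clairaut: cos φ_max = |cos φ₁| · sin C = cos(49.8°)·sin(163.3°) ≈ 0.185, again giving ≈ 79.3°.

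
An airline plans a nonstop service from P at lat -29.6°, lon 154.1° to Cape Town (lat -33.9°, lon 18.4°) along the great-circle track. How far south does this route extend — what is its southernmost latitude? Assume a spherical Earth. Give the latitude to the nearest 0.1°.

≈ -58.7°

The great circle lies in the plane with unit normal n̂ = (p₁ × p₂)/|p₁ × p₂|.
Here n̂_z ≈ -0.519; the vertex latitude is φ_max = arccos|n̂_z| ≈ 58.7°.
Check via Clairaut: cos φ_max = |cos φ₁| · sin C = cos(29.6°)·sin(143.3°) ≈ 0.519, again giving ≈ 58.7°.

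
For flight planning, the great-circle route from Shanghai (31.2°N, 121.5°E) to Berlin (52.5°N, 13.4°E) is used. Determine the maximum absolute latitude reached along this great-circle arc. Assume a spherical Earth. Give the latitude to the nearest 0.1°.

≈ 59.3°N

The great circle lies in the plane with unit normal n̂ = (p₁ × p₂)/|p₁ × p₂|.
Here n̂_z ≈ -0.511; the vertex latitude is φ_max = arccos|n̂_z| ≈ 59.3°.
Check via Clairaut: cos φ_max = |cos φ₁| · sin C = cos(31.2°)·sin(36.7°) ≈ 0.511, again giving ≈ 59.3°.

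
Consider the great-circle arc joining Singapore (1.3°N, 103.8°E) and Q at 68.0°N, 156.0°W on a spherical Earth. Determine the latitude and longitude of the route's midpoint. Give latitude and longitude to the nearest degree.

The haversine formula gives a central angle δ ≈ 1.616 rad (92.6°) between the endpoints.
Interpolate at f = 1/2 with slerp weights a = sin((1−f)δ)/sin δ ≈ 0.724, b = sin(fδ)/sin δ ≈ 0.724.
p = a·p₁ + b·p₂ ≈ (-0.420, 0.592, 0.687); φ = arcsin(p_z) ≈ 43.43°, λ = atan2(p_y, p_x) ≈ 125.35°.

≈ 43°N, 125°E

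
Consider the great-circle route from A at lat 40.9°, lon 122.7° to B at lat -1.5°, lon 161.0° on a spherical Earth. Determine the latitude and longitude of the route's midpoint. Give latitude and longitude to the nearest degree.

Convert each endpoint to a unit vector on the sphere (x = cos φ cos λ, y = cos φ sin λ, z = sin φ).
The central angle between the endpoints is δ = arccos(p₁·p₂) ≈ 0.957 rad (54.8°).
Interpolate at f = 1/2 with slerp weights a = sin((1−f)δ)/sin δ ≈ 0.563, b = sin(fδ)/sin δ ≈ 0.563.
p = a·p₁ + b·p₂ ≈ (-0.762, 0.542, 0.354); φ = arcsin(p_z) ≈ 20.74°, λ = atan2(p_y, p_x) ≈ 144.61°.

≈ lat 21°, lon 145°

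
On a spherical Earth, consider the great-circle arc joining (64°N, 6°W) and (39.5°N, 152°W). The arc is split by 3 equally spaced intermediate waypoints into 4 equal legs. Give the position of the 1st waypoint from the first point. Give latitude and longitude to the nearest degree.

Write both endpoints as unit vectors p₁, p₂ with components (cos φ cos λ, cos φ sin λ, sin φ).
The central angle between the endpoints is δ = arccos(p₁·p₂) ≈ 1.275 rad (73.1°).
Interpolate at f = 1/4 with slerp weights a = sin((1−f)δ)/sin δ ≈ 0.854, b = sin(fδ)/sin δ ≈ 0.328.
p = a·p₁ + b·p₂ ≈ (0.149, -0.158, 0.976); φ = arcsin(p_z) ≈ 77.46°, λ = atan2(p_y, p_x) ≈ -46.62°.

≈ (77°N, 47°W)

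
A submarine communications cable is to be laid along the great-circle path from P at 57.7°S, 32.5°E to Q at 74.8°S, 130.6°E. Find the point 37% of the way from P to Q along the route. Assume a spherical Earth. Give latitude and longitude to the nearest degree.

≈ 69°S, 49°E

Convert each endpoint to a unit vector on the sphere (x = cos φ cos λ, y = cos φ sin λ, z = sin φ).
The central angle between the endpoints is δ = arccos(p₁·p₂) ≈ 0.650 rad (37.3°).
Interpolate at f = 0.37 with slerp weights a = sin((1−f)δ)/sin δ ≈ 0.658, b = sin(fδ)/sin δ ≈ 0.394.
p = a·p₁ + b·p₂ ≈ (0.229, 0.267, -0.936); φ = arcsin(p_z) ≈ -69.38°, λ = atan2(p_y, p_x) ≈ 49.36°.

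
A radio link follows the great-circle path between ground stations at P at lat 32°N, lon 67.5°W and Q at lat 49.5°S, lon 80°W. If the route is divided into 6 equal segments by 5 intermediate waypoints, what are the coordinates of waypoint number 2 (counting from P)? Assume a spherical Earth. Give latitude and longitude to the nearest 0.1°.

Convert each endpoint to a unit vector on the sphere (x = cos φ cos λ, y = cos φ sin λ, z = sin φ).
The central angle between the endpoints is δ = arccos(p₁·p₂) ≈ 1.436 rad (82.3°).
Interpolate at f = 2/6 with slerp weights a = sin((1−f)δ)/sin δ ≈ 0.825, b = sin(fδ)/sin δ ≈ 0.465.
p = a·p₁ + b·p₂ ≈ (0.320, -0.944, 0.084); φ = arcsin(p_z) ≈ 4.81°, λ = atan2(p_y, p_x) ≈ -71.26°.

≈ lat 4.8°N, lon 71.3°W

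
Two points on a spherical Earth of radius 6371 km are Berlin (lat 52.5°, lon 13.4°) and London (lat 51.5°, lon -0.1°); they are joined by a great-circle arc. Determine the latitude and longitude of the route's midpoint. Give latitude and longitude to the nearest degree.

Write both endpoints as unit vectors p₁, p₂ with components (cos φ cos λ, cos φ sin λ, sin φ).
The central angle between the endpoints is δ = arccos(p₁·p₂) ≈ 0.146 rad (8.4°).
Interpolate at f = 1/2 with slerp weights a = sin((1−f)δ)/sin δ ≈ 0.501, b = sin(fδ)/sin δ ≈ 0.501.
p = a·p₁ + b·p₂ ≈ (0.609, 0.070, 0.790); φ = arcsin(p_z) ≈ 52.19°, λ = atan2(p_y, p_x) ≈ 6.57°.

≈ lat 52°, lon 7°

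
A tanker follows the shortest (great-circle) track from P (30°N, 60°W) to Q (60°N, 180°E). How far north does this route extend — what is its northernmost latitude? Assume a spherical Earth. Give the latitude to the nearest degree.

The great circle lies in the plane with unit normal n̂ = (p₁ × p₂)/|p₁ × p₂|.
Here n̂_z ≈ -0.384; the vertex latitude is φ_max = arccos|n̂_z| ≈ 67.4°.

≈ 67°N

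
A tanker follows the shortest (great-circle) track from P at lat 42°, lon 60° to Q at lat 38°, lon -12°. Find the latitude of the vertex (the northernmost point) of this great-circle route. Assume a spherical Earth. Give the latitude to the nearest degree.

The great circle lies in the plane with unit normal n̂ = (p₁ × p₂)/|p₁ × p₂|.
Here n̂_z ≈ -0.692; the vertex latitude is φ_max = arccos|n̂_z| ≈ 46.2°.
Check via Clairaut: cos φ_max = |cos φ₁| · sin C = cos(42.0°)·sin(68.5°) ≈ 0.692, again giving ≈ 46.2°.

≈ 46°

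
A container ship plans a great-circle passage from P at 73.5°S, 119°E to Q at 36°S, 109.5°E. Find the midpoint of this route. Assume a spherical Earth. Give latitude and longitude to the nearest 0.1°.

≈ 54.8°S, 112.0°E

Write both endpoints as unit vectors p₁, p₂ with components (cos φ cos λ, cos φ sin λ, sin φ).
The central angle between the endpoints is δ = arccos(p₁·p₂) ≈ 0.660 rad (37.8°).
Interpolate at f = 1/2 with slerp weights a = sin((1−f)δ)/sin δ ≈ 0.528, b = sin(fδ)/sin δ ≈ 0.528.
p = a·p₁ + b·p₂ ≈ (-0.215, 0.534, -0.817); φ = arcsin(p_z) ≈ -54.82°, λ = atan2(p_y, p_x) ≈ 111.96°.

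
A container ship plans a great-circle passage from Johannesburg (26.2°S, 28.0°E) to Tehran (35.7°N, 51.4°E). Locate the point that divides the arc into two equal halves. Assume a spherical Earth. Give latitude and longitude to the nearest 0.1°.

The haversine formula gives a central angle δ ≈ 1.147 rad (65.7°) between the endpoints.
Interpolate at f = 1/2 with slerp weights a = sin((1−f)δ)/sin δ ≈ 0.595, b = sin(fδ)/sin δ ≈ 0.595.
p = a·p₁ + b·p₂ ≈ (0.773, 0.629, 0.085); φ = arcsin(p_z) ≈ 4.85°, λ = atan2(p_y, p_x) ≈ 39.11°.

≈ 4.9°N, 39.1°E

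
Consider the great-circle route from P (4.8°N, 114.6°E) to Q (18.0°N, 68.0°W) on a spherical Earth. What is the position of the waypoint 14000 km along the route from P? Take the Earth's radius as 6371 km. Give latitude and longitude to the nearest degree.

From cos δ = sin φ₁ sin φ₂ + cos φ₁ cos φ₂ cos Δλ, the central angle is δ ≈ 2.741 rad (157.1°). The total great-circle distance is δ·R ≈ 2.741 × 6371 ≈ 17464 km, so the target fraction is f = 14000/17464 ≈ 0.802.
Interpolate at f ≈ 0.802 with slerp weights a = sin((1−f)δ)/sin δ ≈ 1.327, b = sin(fδ)/sin δ ≈ 2.078.
p = a·p₁ + b·p₂ ≈ (0.190, -0.630, 0.753); φ = arcsin(p_z) ≈ 48.86°, λ = atan2(p_y, p_x) ≈ -73.23°.

≈ (49°N, 73°W)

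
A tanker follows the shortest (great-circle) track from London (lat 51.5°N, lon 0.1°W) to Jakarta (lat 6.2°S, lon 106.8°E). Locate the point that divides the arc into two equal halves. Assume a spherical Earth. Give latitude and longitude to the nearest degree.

≈ lat 34°N, lon 71°E

Write both endpoints as unit vectors p₁, p₂ with components (cos φ cos λ, cos φ sin λ, sin φ).
The central angle between the endpoints is δ = arccos(p₁·p₂) ≈ 1.838 rad (105.3°).
Interpolate at f = 1/2 with slerp weights a = sin((1−f)δ)/sin δ ≈ 0.824, b = sin(fδ)/sin δ ≈ 0.824.
p = a·p₁ + b·p₂ ≈ (0.276, 0.784, 0.556); φ = arcsin(p_z) ≈ 33.79°, λ = atan2(p_y, p_x) ≈ 70.58°.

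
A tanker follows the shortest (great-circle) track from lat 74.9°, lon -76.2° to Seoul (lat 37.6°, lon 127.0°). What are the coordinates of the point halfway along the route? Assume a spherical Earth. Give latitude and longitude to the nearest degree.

Convert each endpoint to a unit vector on the sphere (x = cos φ cos λ, y = cos φ sin λ, z = sin φ).
The central angle between the endpoints is δ = arccos(p₁·p₂) ≈ 1.160 rad (66.5°).
Interpolate at f = 1/2 with slerp weights a = sin((1−f)δ)/sin δ ≈ 0.598, b = sin(fδ)/sin δ ≈ 0.598.
p = a·p₁ + b·p₂ ≈ (-0.248, 0.227, 0.942); φ = arcsin(p_z) ≈ 70.36°, λ = atan2(p_y, p_x) ≈ 137.52°.

≈ lat 70°, lon 138°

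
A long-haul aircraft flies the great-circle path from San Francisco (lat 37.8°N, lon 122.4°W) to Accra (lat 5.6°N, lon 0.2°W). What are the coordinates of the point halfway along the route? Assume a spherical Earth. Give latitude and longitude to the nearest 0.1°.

From cos δ = sin φ₁ sin φ₂ + cos φ₁ cos φ₂ cos Δλ, the central angle is δ ≈ 1.938 rad (111.1°).
Interpolate at f = 1/2 with slerp weights a = sin((1−f)δ)/sin δ ≈ 0.883, b = sin(fδ)/sin δ ≈ 0.883.
p = a·p₁ + b·p₂ ≈ (0.505, -0.592, 0.628); φ = arcsin(p_z) ≈ 38.87°, λ = atan2(p_y, p_x) ≈ -49.55°.

≈ lat 38.9°N, lon 49.5°W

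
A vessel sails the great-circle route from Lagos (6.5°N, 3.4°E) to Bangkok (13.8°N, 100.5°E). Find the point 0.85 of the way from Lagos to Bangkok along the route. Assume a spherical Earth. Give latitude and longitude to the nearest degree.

≈ (15°N, 86°E)

Write both endpoints as unit vectors p₁, p₂ with components (cos φ cos λ, cos φ sin λ, sin φ).
The central angle between the endpoints is δ = arccos(p₁·p₂) ≈ 1.663 rad (95.3°).
Interpolate at f = 0.85 with slerp weights a = sin((1−f)δ)/sin δ ≈ 0.248, b = sin(fδ)/sin δ ≈ 0.992.
p = a·p₁ + b·p₂ ≈ (0.070, 0.962, 0.265); φ = arcsin(p_z) ≈ 15.35°, λ = atan2(p_y, p_x) ≈ 85.81°.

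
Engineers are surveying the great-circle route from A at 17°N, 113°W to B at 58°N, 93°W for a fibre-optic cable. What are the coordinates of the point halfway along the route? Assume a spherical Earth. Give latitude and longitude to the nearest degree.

≈ 38°N, 106°W

Write both endpoints as unit vectors p₁, p₂ with components (cos φ cos λ, cos φ sin λ, sin φ).
The central angle between the endpoints is δ = arccos(p₁·p₂) ≈ 0.761 rad (43.6°).
Interpolate at f = 1/2 with slerp weights a = sin((1−f)δ)/sin δ ≈ 0.539, b = sin(fδ)/sin δ ≈ 0.539.
p = a·p₁ + b·p₂ ≈ (-0.216, -0.759, 0.614); φ = arcsin(p_z) ≈ 37.89°, λ = atan2(p_y, p_x) ≈ -105.90°.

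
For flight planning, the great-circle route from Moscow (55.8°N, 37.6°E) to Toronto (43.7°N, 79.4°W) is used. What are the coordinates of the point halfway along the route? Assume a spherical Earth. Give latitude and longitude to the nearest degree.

≈ 66°N, 32°W

From cos δ = sin φ₁ sin φ₂ + cos φ₁ cos φ₂ cos Δλ, the central angle is δ ≈ 1.173 rad (67.2°).
Interpolate at f = 1/2 with slerp weights a = sin((1−f)δ)/sin δ ≈ 0.600, b = sin(fδ)/sin δ ≈ 0.600.
p = a·p₁ + b·p₂ ≈ (0.347, -0.221, 0.911); φ = arcsin(p_z) ≈ 65.70°, λ = atan2(p_y, p_x) ≈ -32.45°.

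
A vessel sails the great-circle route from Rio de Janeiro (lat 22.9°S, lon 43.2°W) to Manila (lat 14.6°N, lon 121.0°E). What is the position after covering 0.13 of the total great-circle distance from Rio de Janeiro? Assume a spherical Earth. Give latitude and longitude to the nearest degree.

From cos δ = sin φ₁ sin φ₂ + cos φ₁ cos φ₂ cos Δλ, the central angle is δ ≈ 2.843 rad (162.9°).
Interpolate at f = 0.13 with slerp weights a = sin((1−f)δ)/sin δ ≈ 2.108, b = sin(fδ)/sin δ ≈ 1.229.
p = a·p₁ + b·p₂ ≈ (0.803, -0.309, -0.510); φ = arcsin(p_z) ≈ -30.68°, λ = atan2(p_y, p_x) ≈ -21.07°.

≈ lat 31°S, lon 21°W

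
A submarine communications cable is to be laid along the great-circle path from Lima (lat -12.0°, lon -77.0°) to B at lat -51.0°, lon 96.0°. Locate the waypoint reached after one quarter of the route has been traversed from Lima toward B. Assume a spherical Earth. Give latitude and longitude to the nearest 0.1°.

Convert each endpoint to a unit vector on the sphere (x = cos φ cos λ, y = cos φ sin λ, z = sin φ).
The central angle between the endpoints is δ = arccos(p₁·p₂) ≈ 2.037 rad (116.7°).
Interpolate at f = 1/4 with slerp weights a = sin((1−f)δ)/sin δ ≈ 1.118, b = sin(fδ)/sin δ ≈ 0.546.
p = a·p₁ + b·p₂ ≈ (0.210, -0.724, -0.657); φ = arcsin(p_z) ≈ -41.04°, λ = atan2(p_y, p_x) ≈ -73.82°.

≈ lat -41.0°, lon -73.8°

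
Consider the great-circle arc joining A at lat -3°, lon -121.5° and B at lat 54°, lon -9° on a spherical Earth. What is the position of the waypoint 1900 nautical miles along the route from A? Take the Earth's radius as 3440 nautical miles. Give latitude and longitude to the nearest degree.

≈ lat 23°, lon -103°

Write both endpoints as unit vectors p₁, p₂ with components (cos φ cos λ, cos φ sin λ, sin φ).
The central angle between the endpoints is δ = arccos(p₁·p₂) ≈ 1.841 rad (105.5°). The total great-circle distance is δ·R ≈ 1.841 × 3440 ≈ 6333 nmi, so the target fraction is f = 1900/6333 ≈ 0.300.
Interpolate at f ≈ 0.300 with slerp weights a = sin((1−f)δ)/sin δ ≈ 0.997, b = sin(fδ)/sin δ ≈ 0.544.
p = a·p₁ + b·p₂ ≈ (-0.204, -0.899, 0.388); φ = arcsin(p_z) ≈ 22.85°, λ = atan2(p_y, p_x) ≈ -102.79°.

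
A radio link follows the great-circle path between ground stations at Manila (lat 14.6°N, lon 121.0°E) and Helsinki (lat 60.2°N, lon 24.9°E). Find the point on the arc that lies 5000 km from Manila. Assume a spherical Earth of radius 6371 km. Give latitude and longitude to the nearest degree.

≈ lat 50°N, lon 87°E

Convert each endpoint to a unit vector on the sphere (x = cos φ cos λ, y = cos φ sin λ, z = sin φ).
The central angle between the endpoints is δ = arccos(p₁·p₂) ≈ 1.402 rad (80.3°). The total great-circle distance is δ·R ≈ 1.402 × 6371 ≈ 8934 km, so the target fraction is f = 5000/8934 ≈ 0.560.
Interpolate at f ≈ 0.560 with slerp weights a = sin((1−f)δ)/sin δ ≈ 0.587, b = sin(fδ)/sin δ ≈ 0.717.
p = a·p₁ + b·p₂ ≈ (0.030, 0.637, 0.770); φ = arcsin(p_z) ≈ 50.36°, λ = atan2(p_y, p_x) ≈ 87.27°.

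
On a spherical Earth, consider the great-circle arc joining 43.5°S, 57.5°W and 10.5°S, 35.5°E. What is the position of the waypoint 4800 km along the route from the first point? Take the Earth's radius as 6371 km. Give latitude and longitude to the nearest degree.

The haversine formula gives a central angle δ ≈ 1.483 rad (84.9°) between the endpoints. The total great-circle distance is δ·R ≈ 1.483 × 6371 ≈ 9445 km, so the target fraction is f = 4800/9445 ≈ 0.508.
Interpolate at f ≈ 0.508 with slerp weights a = sin((1−f)δ)/sin δ ≈ 0.669, b = sin(fδ)/sin δ ≈ 0.687.
p = a·p₁ + b·p₂ ≈ (0.810, -0.017, -0.586); φ = arcsin(p_z) ≈ -35.84°, λ = atan2(p_y, p_x) ≈ -1.20°.

≈ 36°S, 1°W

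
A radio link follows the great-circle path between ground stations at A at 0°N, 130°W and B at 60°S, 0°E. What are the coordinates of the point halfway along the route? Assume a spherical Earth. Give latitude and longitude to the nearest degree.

≈ 48°S, 101°W

From cos δ = sin φ₁ sin φ₂ + cos φ₁ cos φ₂ cos Δλ, the central angle is δ ≈ 1.898 rad (108.7°).
Interpolate at f = 1/2 with slerp weights a = sin((1−f)δ)/sin δ ≈ 0.858, b = sin(fδ)/sin δ ≈ 0.858.
p = a·p₁ + b·p₂ ≈ (-0.123, -0.658, -0.743); φ = arcsin(p_z) ≈ -48.02°, λ = atan2(p_y, p_x) ≈ -100.56°.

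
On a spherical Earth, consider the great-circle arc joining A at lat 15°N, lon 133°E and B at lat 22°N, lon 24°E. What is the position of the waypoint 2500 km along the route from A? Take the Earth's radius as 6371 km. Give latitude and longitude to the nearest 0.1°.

Write both endpoints as unit vectors p₁, p₂ with components (cos φ cos λ, cos φ sin λ, sin φ).
The central angle between the endpoints is δ = arccos(p₁·p₂) ≈ 1.767 rad (101.2°). The total great-circle distance is δ·R ≈ 1.767 × 6371 ≈ 11255 km, so the target fraction is f = 2500/11255 ≈ 0.222.
Interpolate at f ≈ 0.222 with slerp weights a = sin((1−f)δ)/sin δ ≈ 1.000, b = sin(fδ)/sin δ ≈ 0.390.
p = a·p₁ + b·p₂ ≈ (-0.328, 0.853, 0.405); φ = arcsin(p_z) ≈ 23.88°, λ = atan2(p_y, p_x) ≈ 111.05°.

≈ lat 23.9°N, lon 111.1°E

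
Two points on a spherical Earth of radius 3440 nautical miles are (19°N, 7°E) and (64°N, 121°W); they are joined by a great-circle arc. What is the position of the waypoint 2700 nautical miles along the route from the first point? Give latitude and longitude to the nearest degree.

Convert each endpoint to a unit vector on the sphere (x = cos φ cos λ, y = cos φ sin λ, z = sin φ).
The central angle between the endpoints is δ = arccos(p₁·p₂) ≈ 1.533 rad (87.9°). The total great-circle distance is δ·R ≈ 1.533 × 3440 ≈ 5275 nmi, so the target fraction is f = 2700/5275 ≈ 0.512.
Interpolate at f ≈ 0.512 with slerp weights a = sin((1−f)δ)/sin δ ≈ 0.681, b = sin(fδ)/sin δ ≈ 0.707.
p = a·p₁ + b·p₂ ≈ (0.479, -0.187, 0.857); φ = arcsin(p_z) ≈ 59.02°, λ = atan2(p_y, p_x) ≈ -21.34°.

≈ (59°N, 21°W)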